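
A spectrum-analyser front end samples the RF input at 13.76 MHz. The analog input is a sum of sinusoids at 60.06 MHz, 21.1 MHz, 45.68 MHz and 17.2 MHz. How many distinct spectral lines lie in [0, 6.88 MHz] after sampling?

4

fs/2 = 6.88 MHz.
60.06 MHz mod fs = 5.02 MHz.
5.02 MHz ≤ fs/2 = 6.88 MHz, appears at 5.02 MHz.
21.1 MHz mod fs = 7.34 MHz.
7.34 MHz > fs/2 = 6.88 MHz, folds to fs − 7.34 MHz = 6.42 MHz.
45.68 MHz mod fs = 4.4 MHz.
4.4 MHz ≤ fs/2 = 6.88 MHz, appears at 4.4 MHz.
17.2 MHz mod fs = 3.44 MHz.
3.44 MHz ≤ fs/2 = 6.88 MHz, appears at 3.44 MHz.
Distinct values: {3.44 MHz, 4.4 MHz, 5.02 MHz, 6.42 MHz} → 4.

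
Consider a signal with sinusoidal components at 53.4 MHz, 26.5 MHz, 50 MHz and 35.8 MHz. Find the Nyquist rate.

106.8 MHz

Highest-frequency component: 53.4 MHz.
Nyquist rate = 2 × 53.4 MHz = 106.8 MHz.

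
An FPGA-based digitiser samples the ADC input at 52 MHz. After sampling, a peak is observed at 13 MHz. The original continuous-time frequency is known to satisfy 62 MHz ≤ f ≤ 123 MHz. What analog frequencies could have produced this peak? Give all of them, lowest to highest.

Frequencies that alias to 13 MHz are k·fs ± 13 MHz for integer k ≥ 0.
k=0: 13 MHz.
k=1: 39 MHz, 65 MHz.
k=2: 91 MHz, 117 MHz.
k=3: 143 MHz, 169 MHz.
Within [62 MHz, 123 MHz]: 65 MHz, 91 MHz, 117 MHz.

65 MHz, 91 MHz, 117 MHz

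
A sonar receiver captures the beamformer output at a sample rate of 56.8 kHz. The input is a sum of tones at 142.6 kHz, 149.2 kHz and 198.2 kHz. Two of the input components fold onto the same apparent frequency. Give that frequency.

27.8 kHz

fs/2 = 28.4 kHz.
142.6 kHz mod fs = 29 kHz.
29 kHz > fs/2 = 28.4 kHz, folds to fs − 29 kHz = 27.8 kHz.
149.2 kHz mod fs = 35.6 kHz.
35.6 kHz > fs/2 = 28.4 kHz, folds to fs − 35.6 kHz = 21.2 kHz.
198.2 kHz mod fs = 27.8 kHz.
27.8 kHz ≤ fs/2 = 28.4 kHz, appears at 27.8 kHz.
142.6 kHz and 198.2 kHz both map to 27.8 kHz.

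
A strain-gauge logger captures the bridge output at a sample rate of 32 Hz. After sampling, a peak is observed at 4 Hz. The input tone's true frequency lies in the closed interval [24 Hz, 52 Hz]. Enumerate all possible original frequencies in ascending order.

28 Hz, 36 Hz

Frequencies that alias to 4 Hz are k·fs ± 4 Hz for integer k ≥ 0.
k=0: 4 Hz.
k=1: 28 Hz, 36 Hz.
k=2: 60 Hz, 68 Hz.
Within [24 Hz, 52 Hz]: 28 Hz, 36 Hz.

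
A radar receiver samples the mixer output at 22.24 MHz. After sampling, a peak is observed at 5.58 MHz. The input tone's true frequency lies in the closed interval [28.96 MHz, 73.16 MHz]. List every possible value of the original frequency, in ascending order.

38.9 MHz, 50.06 MHz, 61.14 MHz, 72.3 MHz

Frequencies that alias to 5.58 MHz are k·fs ± 5.58 MHz for integer k ≥ 0.
k=0: 5.58 MHz.
k=1: 16.66 MHz, 27.82 MHz.
k=2: 38.9 MHz, 50.06 MHz.
k=3: 61.14 MHz, 72.3 MHz.
k=4: 83.38 MHz, 94.54 MHz.
Within [28.96 MHz, 73.16 MHz]: 38.9 MHz, 50.06 MHz, 61.14 MHz, 72.3 MHz.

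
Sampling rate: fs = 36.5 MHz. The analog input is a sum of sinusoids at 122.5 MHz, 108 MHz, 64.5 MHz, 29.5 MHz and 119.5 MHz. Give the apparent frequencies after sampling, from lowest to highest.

fs/2 = 18.25 MHz.
122.5 MHz mod fs = 13 MHz.
13 MHz ≤ fs/2 = 18.25 MHz, appears at 13 MHz.
108 MHz mod fs = 35 MHz.
35 MHz > fs/2 = 18.25 MHz, folds to fs − 35 MHz = 1.5 MHz.
64.5 MHz mod fs = 28 MHz.
28 MHz > fs/2 = 18.25 MHz, folds to fs − 28 MHz = 8.5 MHz.
29.5 MHz > fs/2 = 18.25 MHz, folds to fs − 29.5 MHz = 7 MHz.
119.5 MHz mod fs = 10 MHz.
10 MHz ≤ fs/2 = 18.25 MHz, appears at 10 MHz.
Distinct values: {1.5 MHz, 7 MHz, 8.5 MHz, 10 MHz, 13 MHz}.

1.5 MHz, 7 MHz, 8.5 MHz, 10 MHz, 13 MHz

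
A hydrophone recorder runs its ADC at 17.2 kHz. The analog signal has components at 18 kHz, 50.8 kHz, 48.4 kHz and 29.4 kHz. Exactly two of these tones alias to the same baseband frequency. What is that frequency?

fs/2 = 8.6 kHz.
18 kHz mod fs = 0.8 kHz.
0.8 kHz ≤ fs/2 = 8.6 kHz, appears at 0.8 kHz.
50.8 kHz mod fs = 16.4 kHz.
16.4 kHz > fs/2 = 8.6 kHz, folds to fs − 16.4 kHz = 0.8 kHz.
48.4 kHz mod fs = 14 kHz.
14 kHz > fs/2 = 8.6 kHz, folds to fs − 14 kHz = 3.2 kHz.
29.4 kHz mod fs = 12.2 kHz.
12.2 kHz > fs/2 = 8.6 kHz, folds to fs − 12.2 kHz = 5 kHz.
18 kHz and 50.8 kHz both map to 0.8 kHz.

0.8 kHz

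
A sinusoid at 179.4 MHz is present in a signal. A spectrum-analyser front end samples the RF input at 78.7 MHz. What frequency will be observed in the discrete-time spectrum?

22 MHz

179.4 MHz mod fs = 22 MHz.
22 MHz ≤ fs/2 = 39.35 MHz, appears at 22 MHz.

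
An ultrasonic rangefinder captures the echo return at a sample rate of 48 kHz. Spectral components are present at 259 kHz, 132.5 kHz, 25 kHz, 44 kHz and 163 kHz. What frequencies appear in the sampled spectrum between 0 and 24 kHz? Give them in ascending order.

fs/2 = 24 kHz.
259 kHz mod fs = 19 kHz.
19 kHz ≤ fs/2 = 24 kHz, appears at 19 kHz.
132.5 kHz mod fs = 36.5 kHz.
36.5 kHz > fs/2 = 24 kHz, folds to fs − 36.5 kHz = 11.5 kHz.
25 kHz > fs/2 = 24 kHz, folds to fs − 25 kHz = 23 kHz.
44 kHz > fs/2 = 24 kHz, folds to fs − 44 kHz = 4 kHz.
163 kHz mod fs = 19 kHz.
19 kHz ≤ fs/2 = 24 kHz, appears at 19 kHz.
Distinct values: {4 kHz, 11.5 kHz, 19 kHz, 23 kHz}.

4 kHz, 11.5 kHz, 19 kHz, 23 kHz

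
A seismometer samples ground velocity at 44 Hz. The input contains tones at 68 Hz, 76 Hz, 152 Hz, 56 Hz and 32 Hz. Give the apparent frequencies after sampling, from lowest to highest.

fs/2 = 22 Hz.
68 Hz mod fs = 24 Hz.
24 Hz > fs/2 = 22 Hz, folds to fs − 24 Hz = 20 Hz.
76 Hz mod fs = 32 Hz.
32 Hz > fs/2 = 22 Hz, folds to fs − 32 Hz = 12 Hz.
152 Hz mod fs = 20 Hz.
20 Hz ≤ fs/2 = 22 Hz, appears at 20 Hz.
56 Hz mod fs = 12 Hz.
12 Hz ≤ fs/2 = 22 Hz, appears at 12 Hz.
32 Hz > fs/2 = 22 Hz, folds to fs − 32 Hz = 12 Hz.
Distinct values: {12 Hz, 20 Hz}.

12 Hz, 20 Hz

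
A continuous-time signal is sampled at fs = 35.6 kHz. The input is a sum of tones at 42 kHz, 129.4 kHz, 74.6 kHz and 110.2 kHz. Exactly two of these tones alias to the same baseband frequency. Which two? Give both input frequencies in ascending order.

fs/2 = 17.8 kHz.
42 kHz mod fs = 6.4 kHz.
6.4 kHz ≤ fs/2 = 17.8 kHz, appears at 6.4 kHz.
129.4 kHz mod fs = 22.6 kHz.
22.6 kHz > fs/2 = 17.8 kHz, folds to fs − 22.6 kHz = 13 kHz.
74.6 kHz mod fs = 3.4 kHz.
3.4 kHz ≤ fs/2 = 17.8 kHz, appears at 3.4 kHz.
110.2 kHz mod fs = 3.4 kHz.
3.4 kHz ≤ fs/2 = 17.8 kHz, appears at 3.4 kHz.
74.6 kHz and 110.2 kHz both map to 3.4 kHz.

74.6 kHz, 110.2 kHz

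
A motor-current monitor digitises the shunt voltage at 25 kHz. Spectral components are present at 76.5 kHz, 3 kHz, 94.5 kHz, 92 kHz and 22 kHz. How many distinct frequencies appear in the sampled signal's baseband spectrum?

4

fs/2 = 12.5 kHz.
76.5 kHz mod fs = 1.5 kHz.
1.5 kHz ≤ fs/2 = 12.5 kHz, appears at 1.5 kHz.
3 kHz ≤ fs/2 = 12.5 kHz, passes unchanged.
94.5 kHz mod fs = 19.5 kHz.
19.5 kHz > fs/2 = 12.5 kHz, folds to fs − 19.5 kHz = 5.5 kHz.
92 kHz mod fs = 17 kHz.
17 kHz > fs/2 = 12.5 kHz, folds to fs − 17 kHz = 8 kHz.
22 kHz > fs/2 = 12.5 kHz, folds to fs − 22 kHz = 3 kHz.
Distinct values: {1.5 kHz, 3 kHz, 5.5 kHz, 8 kHz} → 4.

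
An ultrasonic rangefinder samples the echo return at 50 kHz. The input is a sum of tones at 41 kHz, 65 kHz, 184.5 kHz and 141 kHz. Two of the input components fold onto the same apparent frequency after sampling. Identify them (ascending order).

fs/2 = 25 kHz.
41 kHz > fs/2 = 25 kHz, folds to fs − 41 kHz = 9 kHz.
65 kHz mod fs = 15 kHz.
15 kHz ≤ fs/2 = 25 kHz, appears at 15 kHz.
184.5 kHz mod fs = 34.5 kHz.
34.5 kHz > fs/2 = 25 kHz, folds to fs − 34.5 kHz = 15.5 kHz.
141 kHz mod fs = 41 kHz.
41 kHz > fs/2 = 25 kHz, folds to fs − 41 kHz = 9 kHz.
41 kHz and 141 kHz both map to 9 kHz.

41 kHz, 141 kHz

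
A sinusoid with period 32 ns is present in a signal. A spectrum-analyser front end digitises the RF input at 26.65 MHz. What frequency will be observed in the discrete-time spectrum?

4.6 MHz

T = 32 ns → f = 1/T = 31.25 MHz.
31.25 MHz mod fs = 4.6 MHz.
4.6 MHz ≤ fs/2 = 13.325 MHz, appears at 4.6 MHz.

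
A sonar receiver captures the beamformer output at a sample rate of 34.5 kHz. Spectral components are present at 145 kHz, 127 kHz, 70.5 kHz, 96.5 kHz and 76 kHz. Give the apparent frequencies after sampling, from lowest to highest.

1.5 kHz, 7 kHz, 11 kHz

fs/2 = 17.25 kHz.
145 kHz mod fs = 7 kHz.
7 kHz ≤ fs/2 = 17.25 kHz, appears at 7 kHz.
127 kHz mod fs = 23.5 kHz.
23.5 kHz > fs/2 = 17.25 kHz, folds to fs − 23.5 kHz = 11 kHz.
70.5 kHz mod fs = 1.5 kHz.
1.5 kHz ≤ fs/2 = 17.25 kHz, appears at 1.5 kHz.
96.5 kHz mod fs = 27.5 kHz.
27.5 kHz > fs/2 = 17.25 kHz, folds to fs − 27.5 kHz = 7 kHz.
76 kHz mod fs = 7 kHz.
7 kHz ≤ fs/2 = 17.25 kHz, appears at 7 kHz.
Distinct values: {1.5 kHz, 7 kHz, 11 kHz}.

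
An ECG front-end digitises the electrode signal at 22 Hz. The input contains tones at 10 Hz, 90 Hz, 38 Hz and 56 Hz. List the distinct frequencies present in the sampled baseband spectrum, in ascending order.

fs/2 = 11 Hz.
10 Hz ≤ fs/2 = 11 Hz, passes unchanged.
90 Hz mod fs = 2 Hz.
2 Hz ≤ fs/2 = 11 Hz, appears at 2 Hz.
38 Hz mod fs = 16 Hz.
16 Hz > fs/2 = 11 Hz, folds to fs − 16 Hz = 6 Hz.
56 Hz mod fs = 12 Hz.
12 Hz > fs/2 = 11 Hz, folds to fs − 12 Hz = 10 Hz.
Distinct values: {2 Hz, 6 Hz, 10 Hz}.

2 Hz, 6 Hz, 10 Hz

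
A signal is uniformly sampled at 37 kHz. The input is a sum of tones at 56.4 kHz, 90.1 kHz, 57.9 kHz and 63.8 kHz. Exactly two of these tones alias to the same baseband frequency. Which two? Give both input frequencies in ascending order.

fs/2 = 18.5 kHz.
56.4 kHz mod fs = 19.4 kHz.
19.4 kHz > fs/2 = 18.5 kHz, folds to fs − 19.4 kHz = 17.6 kHz.
90.1 kHz mod fs = 16.1 kHz.
16.1 kHz ≤ fs/2 = 18.5 kHz, appears at 16.1 kHz.
57.9 kHz mod fs = 20.9 kHz.
20.9 kHz > fs/2 = 18.5 kHz, folds to fs − 20.9 kHz = 16.1 kHz.
63.8 kHz mod fs = 26.8 kHz.
26.8 kHz > fs/2 = 18.5 kHz, folds to fs − 26.8 kHz = 10.2 kHz.
57.9 kHz and 90.1 kHz both map to 16.1 kHz.

57.9 kHz, 90.1 kHz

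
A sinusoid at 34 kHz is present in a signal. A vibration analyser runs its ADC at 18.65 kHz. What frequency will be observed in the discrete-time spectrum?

34 kHz mod fs = 15.35 kHz.
15.35 kHz > fs/2 = 9.325 kHz, folds to fs − 15.35 kHz = 3.3 kHz.

3.3 kHz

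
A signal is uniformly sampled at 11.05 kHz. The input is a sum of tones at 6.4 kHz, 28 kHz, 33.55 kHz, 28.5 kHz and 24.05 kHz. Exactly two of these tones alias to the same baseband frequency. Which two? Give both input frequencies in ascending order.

6.4 kHz, 28.5 kHz

fs/2 = 5.525 kHz.
6.4 kHz > fs/2 = 5.525 kHz, folds to fs − 6.4 kHz = 4.65 kHz.
28 kHz mod fs = 5.9 kHz.
5.9 kHz > fs/2 = 5.525 kHz, folds to fs − 5.9 kHz = 5.15 kHz.
33.55 kHz mod fs = 0.4 kHz.
0.4 kHz ≤ fs/2 = 5.525 kHz, appears at 0.4 kHz.
28.5 kHz mod fs = 6.4 kHz.
6.4 kHz > fs/2 = 5.525 kHz, folds to fs − 6.4 kHz = 4.65 kHz.
24.05 kHz mod fs = 1.95 kHz.
1.95 kHz ≤ fs/2 = 5.525 kHz, appears at 1.95 kHz.
6.4 kHz and 28.5 kHz both map to 4.65 kHz.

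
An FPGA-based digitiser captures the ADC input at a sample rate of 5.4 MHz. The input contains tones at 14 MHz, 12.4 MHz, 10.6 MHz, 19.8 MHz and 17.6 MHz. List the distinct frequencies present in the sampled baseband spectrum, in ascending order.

fs/2 = 2.7 MHz.
14 MHz mod fs = 3.2 MHz.
3.2 MHz > fs/2 = 2.7 MHz, folds to fs − 3.2 MHz = 2.2 MHz.
12.4 MHz mod fs = 1.6 MHz.
1.6 MHz ≤ fs/2 = 2.7 MHz, appears at 1.6 MHz.
10.6 MHz mod fs = 5.2 MHz.
5.2 MHz > fs/2 = 2.7 MHz, folds to fs − 5.2 MHz = 0.2 MHz.
19.8 MHz mod fs = 3.6 MHz.
3.6 MHz > fs/2 = 2.7 MHz, folds to fs − 3.6 MHz = 1.8 MHz.
17.6 MHz mod fs = 1.4 MHz.
1.4 MHz ≤ fs/2 = 2.7 MHz, appears at 1.4 MHz.
Distinct values: {0.2 MHz, 1.4 MHz, 1.6 MHz, 1.8 MHz, 2.2 MHz}.

0.2 MHz, 1.4 MHz, 1.6 MHz, 1.8 MHz, 2.2 MHz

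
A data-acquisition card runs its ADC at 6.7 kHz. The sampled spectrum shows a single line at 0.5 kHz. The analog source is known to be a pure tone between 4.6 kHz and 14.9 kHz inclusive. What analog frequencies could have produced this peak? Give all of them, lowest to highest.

6.2 kHz, 7.2 kHz, 12.9 kHz, 13.9 kHz

Frequencies that alias to 0.5 kHz are k·fs ± 0.5 kHz for integer k ≥ 0.
k=0: 0.5 kHz.
k=1: 6.2 kHz, 7.2 kHz.
k=2: 12.9 kHz, 13.9 kHz.
k=3: 19.6 kHz, 20.6 kHz.
Within [4.6 kHz, 14.9 kHz]: 6.2 kHz, 7.2 kHz, 12.9 kHz, 13.9 kHz.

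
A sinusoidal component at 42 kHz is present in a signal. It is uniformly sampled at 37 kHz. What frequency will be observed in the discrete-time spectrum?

5 kHz

42 kHz mod fs = 5 kHz.
5 kHz ≤ fs/2 = 18.5 kHz, appears at 5 kHz.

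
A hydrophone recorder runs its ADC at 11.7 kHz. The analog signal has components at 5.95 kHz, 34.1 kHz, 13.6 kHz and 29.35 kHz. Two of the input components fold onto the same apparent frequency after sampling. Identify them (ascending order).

fs/2 = 5.85 kHz.
5.95 kHz > fs/2 = 5.85 kHz, folds to fs − 5.95 kHz = 5.75 kHz.
34.1 kHz mod fs = 10.7 kHz.
10.7 kHz > fs/2 = 5.85 kHz, folds to fs − 10.7 kHz = 1 kHz.
13.6 kHz mod fs = 1.9 kHz.
1.9 kHz ≤ fs/2 = 5.85 kHz, appears at 1.9 kHz.
29.35 kHz mod fs = 5.95 kHz.
5.95 kHz > fs/2 = 5.85 kHz, folds to fs − 5.95 kHz = 5.75 kHz.
5.95 kHz and 29.35 kHz both map to 5.75 kHz.

5.95 kHz, 29.35 kHz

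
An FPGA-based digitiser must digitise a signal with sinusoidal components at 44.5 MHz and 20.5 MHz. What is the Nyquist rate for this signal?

Highest-frequency component: 44.5 MHz.
Nyquist rate = 2 × 44.5 MHz = 89 MHz.

89 MHz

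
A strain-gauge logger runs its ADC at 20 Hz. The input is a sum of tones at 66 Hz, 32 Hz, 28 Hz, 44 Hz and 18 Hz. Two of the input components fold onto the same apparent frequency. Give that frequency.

8 Hz

fs/2 = 10 Hz.
66 Hz mod fs = 6 Hz.
6 Hz ≤ fs/2 = 10 Hz, appears at 6 Hz.
32 Hz mod fs = 12 Hz.
12 Hz > fs/2 = 10 Hz, folds to fs − 12 Hz = 8 Hz.
28 Hz mod fs = 8 Hz.
8 Hz ≤ fs/2 = 10 Hz, appears at 8 Hz.
44 Hz mod fs = 4 Hz.
4 Hz ≤ fs/2 = 10 Hz, appears at 4 Hz.
18 Hz > fs/2 = 10 Hz, folds to fs − 18 Hz = 2 Hz.
28 Hz and 32 Hz both map to 8 Hz.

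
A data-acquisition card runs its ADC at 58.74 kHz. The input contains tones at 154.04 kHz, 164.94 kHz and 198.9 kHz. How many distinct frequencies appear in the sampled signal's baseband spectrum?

fs/2 = 29.37 kHz.
154.04 kHz mod fs = 36.56 kHz.
36.56 kHz > fs/2 = 29.37 kHz, folds to fs − 36.56 kHz = 22.18 kHz.
164.94 kHz mod fs = 47.46 kHz.
47.46 kHz > fs/2 = 29.37 kHz, folds to fs − 47.46 kHz = 11.28 kHz.
198.9 kHz mod fs = 22.68 kHz.
22.68 kHz ≤ fs/2 = 29.37 kHz, appears at 22.68 kHz.
Distinct values: {11.28 kHz, 22.18 kHz, 22.68 kHz} → 3.

3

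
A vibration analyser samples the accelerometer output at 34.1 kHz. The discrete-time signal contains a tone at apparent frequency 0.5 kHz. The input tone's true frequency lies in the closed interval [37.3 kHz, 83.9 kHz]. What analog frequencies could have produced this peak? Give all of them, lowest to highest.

Frequencies that alias to 0.5 kHz are k·fs ± 0.5 kHz for integer k ≥ 0.
k=0: 0.5 kHz.
k=1: 33.6 kHz, 34.6 kHz.
k=2: 67.7 kHz, 68.7 kHz.
k=3: 101.8 kHz, 102.8 kHz.
Within [37.3 kHz, 83.9 kHz]: 67.7 kHz, 68.7 kHz.

67.7 kHz, 68.7 kHz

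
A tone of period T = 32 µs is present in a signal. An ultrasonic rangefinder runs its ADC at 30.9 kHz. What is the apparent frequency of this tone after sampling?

T = 32 µs → f = 1/T = 31.25 kHz.
31.25 kHz mod fs = 0.35 kHz.
0.35 kHz ≤ fs/2 = 15.45 kHz, appears at 0.35 kHz.

0.35 kHz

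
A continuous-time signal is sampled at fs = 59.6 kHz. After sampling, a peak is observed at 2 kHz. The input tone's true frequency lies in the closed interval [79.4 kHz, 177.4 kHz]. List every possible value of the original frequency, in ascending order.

Frequencies that alias to 2 kHz are k·fs ± 2 kHz for integer k ≥ 0.
k=0: 2 kHz.
k=1: 57.6 kHz, 61.6 kHz.
k=2: 117.2 kHz, 121.2 kHz.
k=3: 176.8 kHz, 180.8 kHz.
k=4: 236.4 kHz, 240.4 kHz.
Within [79.4 kHz, 177.4 kHz]: 117.2 kHz, 121.2 kHz, 176.8 kHz.

117.2 kHz, 121.2 kHz, 176.8 kHz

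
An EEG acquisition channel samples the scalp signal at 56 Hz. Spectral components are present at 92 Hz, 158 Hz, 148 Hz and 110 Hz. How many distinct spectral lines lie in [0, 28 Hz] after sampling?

fs/2 = 28 Hz.
92 Hz mod fs = 36 Hz.
36 Hz > fs/2 = 28 Hz, folds to fs − 36 Hz = 20 Hz.
158 Hz mod fs = 46 Hz.
46 Hz > fs/2 = 28 Hz, folds to fs − 46 Hz = 10 Hz.
148 Hz mod fs = 36 Hz.
36 Hz > fs/2 = 28 Hz, folds to fs − 36 Hz = 20 Hz.
110 Hz mod fs = 54 Hz.
54 Hz > fs/2 = 28 Hz, folds to fs − 54 Hz = 2 Hz.
Distinct values: {2 Hz, 10 Hz, 20 Hz} → 3.

3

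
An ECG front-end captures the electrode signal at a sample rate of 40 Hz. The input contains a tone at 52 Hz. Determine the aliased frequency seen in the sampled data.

52 Hz mod fs = 12 Hz.
12 Hz ≤ fs/2 = 20 Hz, appears at 12 Hz.

12 Hz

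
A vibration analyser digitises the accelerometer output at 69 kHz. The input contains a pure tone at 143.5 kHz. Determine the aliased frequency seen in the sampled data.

5.5 kHz

143.5 kHz mod fs = 5.5 kHz.
5.5 kHz ≤ fs/2 = 34.5 kHz, appears at 5.5 kHz.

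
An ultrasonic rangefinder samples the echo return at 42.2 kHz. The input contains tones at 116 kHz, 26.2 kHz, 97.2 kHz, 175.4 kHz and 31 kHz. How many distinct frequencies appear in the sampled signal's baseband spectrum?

5

fs/2 = 21.1 kHz.
116 kHz mod fs = 31.6 kHz.
31.6 kHz > fs/2 = 21.1 kHz, folds to fs − 31.6 kHz = 10.6 kHz.
26.2 kHz > fs/2 = 21.1 kHz, folds to fs − 26.2 kHz = 16 kHz.
97.2 kHz mod fs = 12.8 kHz.
12.8 kHz ≤ fs/2 = 21.1 kHz, appears at 12.8 kHz.
175.4 kHz mod fs = 6.6 kHz.
6.6 kHz ≤ fs/2 = 21.1 kHz, appears at 6.6 kHz.
31 kHz > fs/2 = 21.1 kHz, folds to fs − 31 kHz = 11.2 kHz.
Distinct values: {6.6 kHz, 10.6 kHz, 11.2 kHz, 12.8 kHz, 16 kHz} → 5.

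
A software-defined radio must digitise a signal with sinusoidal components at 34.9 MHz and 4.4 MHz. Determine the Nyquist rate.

69.8 MHz

Highest-frequency component: 34.9 MHz.
Nyquist rate = 2 × 34.9 MHz = 69.8 MHz.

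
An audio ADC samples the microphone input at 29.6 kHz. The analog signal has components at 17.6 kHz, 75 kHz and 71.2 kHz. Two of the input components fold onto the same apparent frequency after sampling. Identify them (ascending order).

fs/2 = 14.8 kHz.
17.6 kHz > fs/2 = 14.8 kHz, folds to fs − 17.6 kHz = 12 kHz.
75 kHz mod fs = 15.8 kHz.
15.8 kHz > fs/2 = 14.8 kHz, folds to fs − 15.8 kHz = 13.8 kHz.
71.2 kHz mod fs = 12 kHz.
12 kHz ≤ fs/2 = 14.8 kHz, appears at 12 kHz.
17.6 kHz and 71.2 kHz both map to 12 kHz.

17.6 kHz, 71.2 kHz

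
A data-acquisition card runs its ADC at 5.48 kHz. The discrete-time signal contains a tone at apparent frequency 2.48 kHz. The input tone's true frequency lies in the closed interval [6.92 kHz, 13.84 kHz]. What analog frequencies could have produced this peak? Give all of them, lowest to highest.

7.96 kHz, 8.48 kHz, 13.44 kHz

Frequencies that alias to 2.48 kHz are k·fs ± 2.48 kHz for integer k ≥ 0.
k=0: 2.48 kHz.
k=1: 3 kHz, 7.96 kHz.
k=2: 8.48 kHz, 13.44 kHz.
k=3: 13.96 kHz, 18.92 kHz.
Within [6.92 kHz, 13.84 kHz]: 7.96 kHz, 8.48 kHz, 13.44 kHz.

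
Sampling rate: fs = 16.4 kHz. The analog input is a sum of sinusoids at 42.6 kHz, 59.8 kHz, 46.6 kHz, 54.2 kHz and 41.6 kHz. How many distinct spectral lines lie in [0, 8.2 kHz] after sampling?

5

fs/2 = 8.2 kHz.
42.6 kHz mod fs = 9.8 kHz.
9.8 kHz > fs/2 = 8.2 kHz, folds to fs − 9.8 kHz = 6.6 kHz.
59.8 kHz mod fs = 10.6 kHz.
10.6 kHz > fs/2 = 8.2 kHz, folds to fs − 10.6 kHz = 5.8 kHz.
46.6 kHz mod fs = 13.8 kHz.
13.8 kHz > fs/2 = 8.2 kHz, folds to fs − 13.8 kHz = 2.6 kHz.
54.2 kHz mod fs = 5 kHz.
5 kHz ≤ fs/2 = 8.2 kHz, appears at 5 kHz.
41.6 kHz mod fs = 8.8 kHz.
8.8 kHz > fs/2 = 8.2 kHz, folds to fs − 8.8 kHz = 7.6 kHz.
Distinct values: {2.6 kHz, 5 kHz, 5.8 kHz, 6.6 kHz, 7.6 kHz} → 5.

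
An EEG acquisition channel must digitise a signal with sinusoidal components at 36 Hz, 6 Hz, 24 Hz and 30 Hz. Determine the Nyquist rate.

72 Hz

Highest-frequency component: 36 Hz.
Nyquist rate = 2 × 36 Hz = 72 Hz.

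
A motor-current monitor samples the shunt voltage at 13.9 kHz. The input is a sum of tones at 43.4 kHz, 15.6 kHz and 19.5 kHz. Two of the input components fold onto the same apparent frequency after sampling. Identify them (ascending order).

15.6 kHz, 43.4 kHz

fs/2 = 6.95 kHz.
43.4 kHz mod fs = 1.7 kHz.
1.7 kHz ≤ fs/2 = 6.95 kHz, appears at 1.7 kHz.
15.6 kHz mod fs = 1.7 kHz.
1.7 kHz ≤ fs/2 = 6.95 kHz, appears at 1.7 kHz.
19.5 kHz mod fs = 5.6 kHz.
5.6 kHz ≤ fs/2 = 6.95 kHz, appears at 5.6 kHz.
15.6 kHz and 43.4 kHz both map to 1.7 kHz.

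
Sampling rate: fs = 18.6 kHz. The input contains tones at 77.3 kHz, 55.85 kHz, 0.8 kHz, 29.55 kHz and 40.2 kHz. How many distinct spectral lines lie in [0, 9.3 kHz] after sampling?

fs/2 = 9.3 kHz.
77.3 kHz mod fs = 2.9 kHz.
2.9 kHz ≤ fs/2 = 9.3 kHz, appears at 2.9 kHz.
55.85 kHz mod fs = 0.05 kHz.
0.05 kHz ≤ fs/2 = 9.3 kHz, appears at 0.05 kHz.
0.8 kHz ≤ fs/2 = 9.3 kHz, passes unchanged.
29.55 kHz mod fs = 10.95 kHz.
10.95 kHz > fs/2 = 9.3 kHz, folds to fs − 10.95 kHz = 7.65 kHz.
40.2 kHz mod fs = 3 kHz.
3 kHz ≤ fs/2 = 9.3 kHz, appears at 3 kHz.
Distinct values: {0.05 kHz, 0.8 kHz, 2.9 kHz, 3 kHz, 7.65 kHz} → 5.

5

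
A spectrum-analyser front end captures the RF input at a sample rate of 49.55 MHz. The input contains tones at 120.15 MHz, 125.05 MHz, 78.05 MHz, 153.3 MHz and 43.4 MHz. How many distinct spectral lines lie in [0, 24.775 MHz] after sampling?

fs/2 = 24.775 MHz.
120.15 MHz mod fs = 21.05 MHz.
21.05 MHz ≤ fs/2 = 24.775 MHz, appears at 21.05 MHz.
125.05 MHz mod fs = 25.95 MHz.
25.95 MHz > fs/2 = 24.775 MHz, folds to fs − 25.95 MHz = 23.6 MHz.
78.05 MHz mod fs = 28.5 MHz.
28.5 MHz > fs/2 = 24.775 MHz, folds to fs − 28.5 MHz = 21.05 MHz.
153.3 MHz mod fs = 4.65 MHz.
4.65 MHz ≤ fs/2 = 24.775 MHz, appears at 4.65 MHz.
43.4 MHz > fs/2 = 24.775 MHz, folds to fs − 43.4 MHz = 6.15 MHz.
Distinct values: {4.65 MHz, 6.15 MHz, 21.05 MHz, 23.6 MHz} → 4.

4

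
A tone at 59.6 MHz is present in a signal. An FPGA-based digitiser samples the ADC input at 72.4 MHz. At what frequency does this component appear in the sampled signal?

12.8 MHz

59.6 MHz > fs/2 = 36.2 MHz, folds to fs − 59.6 MHz = 12.8 MHz.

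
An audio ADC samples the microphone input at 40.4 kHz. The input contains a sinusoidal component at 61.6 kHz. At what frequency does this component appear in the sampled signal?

19.2 kHz

61.6 kHz mod fs = 21.2 kHz.
21.2 kHz > fs/2 = 20.2 kHz, folds to fs − 21.2 kHz = 19.2 kHz.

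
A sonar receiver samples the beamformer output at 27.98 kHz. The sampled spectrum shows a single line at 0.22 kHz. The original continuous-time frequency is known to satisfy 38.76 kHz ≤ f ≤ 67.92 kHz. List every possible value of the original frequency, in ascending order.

Frequencies that alias to 0.22 kHz are k·fs ± 0.22 kHz for integer k ≥ 0.
k=0: 0.22 kHz.
k=1: 27.76 kHz, 28.2 kHz.
k=2: 55.74 kHz, 56.18 kHz.
k=3: 83.72 kHz, 84.16 kHz.
Within [38.76 kHz, 67.92 kHz]: 55.74 kHz, 56.18 kHz.

55.74 kHz, 56.18 kHz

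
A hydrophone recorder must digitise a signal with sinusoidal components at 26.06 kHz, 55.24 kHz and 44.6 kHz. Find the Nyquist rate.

Highest-frequency component: 55.24 kHz.
Nyquist rate = 2 × 55.24 kHz = 110.48 kHz.

110.48 kHz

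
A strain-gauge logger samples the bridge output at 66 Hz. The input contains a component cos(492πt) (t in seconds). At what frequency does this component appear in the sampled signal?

18 Hz

ω = 492π rad/s → f = ω/(2π) = 246 Hz.
246 Hz mod fs = 48 Hz.
48 Hz > fs/2 = 33 Hz, folds to fs − 48 Hz = 18 Hz.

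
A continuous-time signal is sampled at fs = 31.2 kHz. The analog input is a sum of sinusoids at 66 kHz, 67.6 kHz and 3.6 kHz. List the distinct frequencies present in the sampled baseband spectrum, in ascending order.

fs/2 = 15.6 kHz.
66 kHz mod fs = 3.6 kHz.
3.6 kHz ≤ fs/2 = 15.6 kHz, appears at 3.6 kHz.
67.6 kHz mod fs = 5.2 kHz.
5.2 kHz ≤ fs/2 = 15.6 kHz, appears at 5.2 kHz.
3.6 kHz ≤ fs/2 = 15.6 kHz, passes unchanged.
Distinct values: {3.6 kHz, 5.2 kHz}.

3.6 kHz, 5.2 kHz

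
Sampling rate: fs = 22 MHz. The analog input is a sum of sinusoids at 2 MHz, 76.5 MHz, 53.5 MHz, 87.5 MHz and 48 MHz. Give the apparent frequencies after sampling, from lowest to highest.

fs/2 = 11 MHz.
2 MHz ≤ fs/2 = 11 MHz, passes unchanged.
76.5 MHz mod fs = 10.5 MHz.
10.5 MHz ≤ fs/2 = 11 MHz, appears at 10.5 MHz.
53.5 MHz mod fs = 9.5 MHz.
9.5 MHz ≤ fs/2 = 11 MHz, appears at 9.5 MHz.
87.5 MHz mod fs = 21.5 MHz.
21.5 MHz > fs/2 = 11 MHz, folds to fs − 21.5 MHz = 0.5 MHz.
48 MHz mod fs = 4 MHz.
4 MHz ≤ fs/2 = 11 MHz, appears at 4 MHz.
Distinct values: {0.5 MHz, 2 MHz, 4 MHz, 9.5 MHz, 10.5 MHz}.

0.5 MHz, 2 MHz, 4 MHz, 9.5 MHz, 10.5 MHz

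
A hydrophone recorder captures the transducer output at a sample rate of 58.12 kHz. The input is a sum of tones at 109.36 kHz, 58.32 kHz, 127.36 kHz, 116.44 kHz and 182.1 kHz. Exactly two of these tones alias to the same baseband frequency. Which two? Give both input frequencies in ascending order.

58.32 kHz, 116.44 kHz

fs/2 = 29.06 kHz.
109.36 kHz mod fs = 51.24 kHz.
51.24 kHz > fs/2 = 29.06 kHz, folds to fs − 51.24 kHz = 6.88 kHz.
58.32 kHz mod fs = 0.2 kHz.
0.2 kHz ≤ fs/2 = 29.06 kHz, appears at 0.2 kHz.
127.36 kHz mod fs = 11.12 kHz.
11.12 kHz ≤ fs/2 = 29.06 kHz, appears at 11.12 kHz.
116.44 kHz mod fs = 0.2 kHz.
0.2 kHz ≤ fs/2 = 29.06 kHz, appears at 0.2 kHz.
182.1 kHz mod fs = 7.74 kHz.
7.74 kHz ≤ fs/2 = 29.06 kHz, appears at 7.74 kHz.
58.32 kHz and 116.44 kHz both map to 0.2 kHz.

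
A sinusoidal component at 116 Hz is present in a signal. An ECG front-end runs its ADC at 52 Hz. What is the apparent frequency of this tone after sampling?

116 Hz mod fs = 12 Hz.
12 Hz ≤ fs/2 = 26 Hz, appears at 12 Hz.

12 Hz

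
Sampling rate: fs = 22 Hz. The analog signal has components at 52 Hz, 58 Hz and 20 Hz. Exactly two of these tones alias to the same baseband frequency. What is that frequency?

fs/2 = 11 Hz.
52 Hz mod fs = 8 Hz.
8 Hz ≤ fs/2 = 11 Hz, appears at 8 Hz.
58 Hz mod fs = 14 Hz.
14 Hz > fs/2 = 11 Hz, folds to fs − 14 Hz = 8 Hz.
20 Hz > fs/2 = 11 Hz, folds to fs − 20 Hz = 2 Hz.
52 Hz and 58 Hz both map to 8 Hz.

8 Hz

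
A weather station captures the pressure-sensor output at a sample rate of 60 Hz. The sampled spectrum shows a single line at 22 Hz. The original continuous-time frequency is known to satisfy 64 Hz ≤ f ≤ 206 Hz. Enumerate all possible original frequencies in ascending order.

Frequencies that alias to 22 Hz are k·fs ± 22 Hz for integer k ≥ 0.
k=0: 22 Hz.
k=1: 38 Hz, 82 Hz.
k=2: 98 Hz, 142 Hz.
k=3: 158 Hz, 202 Hz.
k=4: 218 Hz, 262 Hz.
Within [64 Hz, 206 Hz]: 82 Hz, 98 Hz, 142 Hz, 158 Hz, 202 Hz.

82 Hz, 98 Hz, 142 Hz, 158 Hz, 202 Hz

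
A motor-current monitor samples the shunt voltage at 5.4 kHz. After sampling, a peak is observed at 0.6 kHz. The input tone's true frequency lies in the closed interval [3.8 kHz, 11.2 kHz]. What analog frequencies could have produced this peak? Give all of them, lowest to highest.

Frequencies that alias to 0.6 kHz are k·fs ± 0.6 kHz for integer k ≥ 0.
k=0: 0.6 kHz.
k=1: 4.8 kHz, 6 kHz.
k=2: 10.2 kHz, 11.4 kHz.
k=3: 15.6 kHz, 16.8 kHz.
Within [3.8 kHz, 11.2 kHz]: 4.8 kHz, 6 kHz, 10.2 kHz.

4.8 kHz, 6 kHz, 10.2 kHz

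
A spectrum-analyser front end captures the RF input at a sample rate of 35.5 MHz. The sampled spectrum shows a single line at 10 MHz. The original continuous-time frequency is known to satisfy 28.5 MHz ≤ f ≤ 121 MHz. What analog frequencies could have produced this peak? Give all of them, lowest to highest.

45.5 MHz, 61 MHz, 81 MHz, 96.5 MHz, 116.5 MHz

Frequencies that alias to 10 MHz are k·fs ± 10 MHz for integer k ≥ 0.
k=0: 10 MHz.
k=1: 25.5 MHz, 45.5 MHz.
k=2: 61 MHz, 81 MHz.
k=3: 96.5 MHz, 116.5 MHz.
k=4: 132 MHz, 152 MHz.
Within [28.5 MHz, 121 MHz]: 45.5 MHz, 61 MHz, 81 MHz, 96.5 MHz, 116.5 MHz.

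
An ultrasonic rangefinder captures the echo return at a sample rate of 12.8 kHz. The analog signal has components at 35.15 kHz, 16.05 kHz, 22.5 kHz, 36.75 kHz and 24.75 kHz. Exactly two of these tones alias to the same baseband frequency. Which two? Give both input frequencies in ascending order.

fs/2 = 6.4 kHz.
35.15 kHz mod fs = 9.55 kHz.
9.55 kHz > fs/2 = 6.4 kHz, folds to fs − 9.55 kHz = 3.25 kHz.
16.05 kHz mod fs = 3.25 kHz.
3.25 kHz ≤ fs/2 = 6.4 kHz, appears at 3.25 kHz.
22.5 kHz mod fs = 9.7 kHz.
9.7 kHz > fs/2 = 6.4 kHz, folds to fs − 9.7 kHz = 3.1 kHz.
36.75 kHz mod fs = 11.15 kHz.
11.15 kHz > fs/2 = 6.4 kHz, folds to fs − 11.15 kHz = 1.65 kHz.
24.75 kHz mod fs = 11.95 kHz.
11.95 kHz > fs/2 = 6.4 kHz, folds to fs − 11.95 kHz = 0.85 kHz.
16.05 kHz and 35.15 kHz both map to 3.25 kHz.

16.05 kHz, 35.15 kHz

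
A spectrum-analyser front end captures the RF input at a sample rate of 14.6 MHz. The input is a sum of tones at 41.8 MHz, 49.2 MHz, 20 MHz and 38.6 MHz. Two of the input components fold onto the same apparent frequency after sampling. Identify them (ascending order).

fs/2 = 7.3 MHz.
41.8 MHz mod fs = 12.6 MHz.
12.6 MHz > fs/2 = 7.3 MHz, folds to fs − 12.6 MHz = 2 MHz.
49.2 MHz mod fs = 5.4 MHz.
5.4 MHz ≤ fs/2 = 7.3 MHz, appears at 5.4 MHz.
20 MHz mod fs = 5.4 MHz.
5.4 MHz ≤ fs/2 = 7.3 MHz, appears at 5.4 MHz.
38.6 MHz mod fs = 9.4 MHz.
9.4 MHz > fs/2 = 7.3 MHz, folds to fs − 9.4 MHz = 5.2 MHz.
20 MHz and 49.2 MHz both map to 5.4 MHz.

20 MHz, 49.2 MHz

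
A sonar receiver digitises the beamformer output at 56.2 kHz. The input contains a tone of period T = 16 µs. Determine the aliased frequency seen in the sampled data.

T = 16 µs → f = 1/T = 62.5 kHz.
62.5 kHz mod fs = 6.3 kHz.
6.3 kHz ≤ fs/2 = 28.1 kHz, appears at 6.3 kHz.

6.3 kHz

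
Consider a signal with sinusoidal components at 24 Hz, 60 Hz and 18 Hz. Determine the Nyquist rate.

Highest-frequency component: 60 Hz.
Nyquist rate = 2 × 60 Hz = 120 Hz.

120 Hz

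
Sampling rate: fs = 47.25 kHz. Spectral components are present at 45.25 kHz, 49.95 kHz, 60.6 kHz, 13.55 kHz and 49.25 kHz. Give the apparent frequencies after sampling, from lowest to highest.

2 kHz, 2.7 kHz, 13.35 kHz, 13.55 kHz

fs/2 = 23.625 kHz.
45.25 kHz > fs/2 = 23.625 kHz, folds to fs − 45.25 kHz = 2 kHz.
49.95 kHz mod fs = 2.7 kHz.
2.7 kHz ≤ fs/2 = 23.625 kHz, appears at 2.7 kHz.
60.6 kHz mod fs = 13.35 kHz.
13.35 kHz ≤ fs/2 = 23.625 kHz, appears at 13.35 kHz.
13.55 kHz ≤ fs/2 = 23.625 kHz, passes unchanged.
49.25 kHz mod fs = 2 kHz.
2 kHz ≤ fs/2 = 23.625 kHz, appears at 2 kHz.
Distinct values: {2 kHz, 2.7 kHz, 13.35 kHz, 13.55 kHz}.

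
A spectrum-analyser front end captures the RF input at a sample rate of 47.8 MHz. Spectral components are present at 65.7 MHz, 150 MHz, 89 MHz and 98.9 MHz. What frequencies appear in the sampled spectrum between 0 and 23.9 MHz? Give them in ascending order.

fs/2 = 23.9 MHz.
65.7 MHz mod fs = 17.9 MHz.
17.9 MHz ≤ fs/2 = 23.9 MHz, appears at 17.9 MHz.
150 MHz mod fs = 6.6 MHz.
6.6 MHz ≤ fs/2 = 23.9 MHz, appears at 6.6 MHz.
89 MHz mod fs = 41.2 MHz.
41.2 MHz > fs/2 = 23.9 MHz, folds to fs − 41.2 MHz = 6.6 MHz.
98.9 MHz mod fs = 3.3 MHz.
3.3 MHz ≤ fs/2 = 23.9 MHz, appears at 3.3 MHz.
Distinct values: {3.3 MHz, 6.6 MHz, 17.9 MHz}.

3.3 MHz, 6.6 MHz, 17.9 MHz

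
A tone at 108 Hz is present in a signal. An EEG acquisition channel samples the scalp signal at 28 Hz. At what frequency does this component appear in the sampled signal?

4 Hz

108 Hz mod fs = 24 Hz.
24 Hz > fs/2 = 14 Hz, folds to fs − 24 Hz = 4 Hz.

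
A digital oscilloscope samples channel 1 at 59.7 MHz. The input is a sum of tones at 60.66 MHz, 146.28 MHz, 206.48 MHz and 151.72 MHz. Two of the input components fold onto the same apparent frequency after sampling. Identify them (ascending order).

fs/2 = 29.85 MHz.
60.66 MHz mod fs = 0.96 MHz.
0.96 MHz ≤ fs/2 = 29.85 MHz, appears at 0.96 MHz.
146.28 MHz mod fs = 26.88 MHz.
26.88 MHz ≤ fs/2 = 29.85 MHz, appears at 26.88 MHz.
206.48 MHz mod fs = 27.38 MHz.
27.38 MHz ≤ fs/2 = 29.85 MHz, appears at 27.38 MHz.
151.72 MHz mod fs = 32.32 MHz.
32.32 MHz > fs/2 = 29.85 MHz, folds to fs − 32.32 MHz = 27.38 MHz.
151.72 MHz and 206.48 MHz both map to 27.38 MHz.

151.72 MHz, 206.48 MHz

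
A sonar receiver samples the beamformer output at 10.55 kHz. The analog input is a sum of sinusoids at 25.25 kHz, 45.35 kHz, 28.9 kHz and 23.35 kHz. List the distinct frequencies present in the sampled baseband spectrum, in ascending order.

fs/2 = 5.275 kHz.
25.25 kHz mod fs = 4.15 kHz.
4.15 kHz ≤ fs/2 = 5.275 kHz, appears at 4.15 kHz.
45.35 kHz mod fs = 3.15 kHz.
3.15 kHz ≤ fs/2 = 5.275 kHz, appears at 3.15 kHz.
28.9 kHz mod fs = 7.8 kHz.
7.8 kHz > fs/2 = 5.275 kHz, folds to fs − 7.8 kHz = 2.75 kHz.
23.35 kHz mod fs = 2.25 kHz.
2.25 kHz ≤ fs/2 = 5.275 kHz, appears at 2.25 kHz.
Distinct values: {2.25 kHz, 2.75 kHz, 3.15 kHz, 4.15 kHz}.

2.25 kHz, 2.75 kHz, 3.15 kHz, 4.15 kHz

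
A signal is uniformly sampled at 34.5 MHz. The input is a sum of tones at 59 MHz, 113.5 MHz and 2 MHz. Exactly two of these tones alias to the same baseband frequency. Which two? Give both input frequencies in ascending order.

fs/2 = 17.25 MHz.
59 MHz mod fs = 24.5 MHz.
24.5 MHz > fs/2 = 17.25 MHz, folds to fs − 24.5 MHz = 10 MHz.
113.5 MHz mod fs = 10 MHz.
10 MHz ≤ fs/2 = 17.25 MHz, appears at 10 MHz.
2 MHz ≤ fs/2 = 17.25 MHz, passes unchanged.
59 MHz and 113.5 MHz both map to 10 MHz.

59 MHz, 113.5 MHz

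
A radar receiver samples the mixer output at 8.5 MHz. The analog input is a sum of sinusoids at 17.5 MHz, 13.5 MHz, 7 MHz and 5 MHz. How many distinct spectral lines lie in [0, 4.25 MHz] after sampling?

fs/2 = 4.25 MHz.
17.5 MHz mod fs = 0.5 MHz.
0.5 MHz ≤ fs/2 = 4.25 MHz, appears at 0.5 MHz.
13.5 MHz mod fs = 5 MHz.
5 MHz > fs/2 = 4.25 MHz, folds to fs − 5 MHz = 3.5 MHz.
7 MHz > fs/2 = 4.25 MHz, folds to fs − 7 MHz = 1.5 MHz.
5 MHz > fs/2 = 4.25 MHz, folds to fs − 5 MHz = 3.5 MHz.
Distinct values: {0.5 MHz, 1.5 MHz, 3.5 MHz} → 3.

3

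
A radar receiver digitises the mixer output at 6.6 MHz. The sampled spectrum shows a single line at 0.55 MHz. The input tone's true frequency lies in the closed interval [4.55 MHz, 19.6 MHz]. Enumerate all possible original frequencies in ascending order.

6.05 MHz, 7.15 MHz, 12.65 MHz, 13.75 MHz, 19.25 MHz

Frequencies that alias to 0.55 MHz are k·fs ± 0.55 MHz for integer k ≥ 0.
k=0: 0.55 MHz.
k=1: 6.05 MHz, 7.15 MHz.
k=2: 12.65 MHz, 13.75 MHz.
k=3: 19.25 MHz, 20.35 MHz.
k=4: 25.85 MHz, 26.95 MHz.
Within [4.55 MHz, 19.6 MHz]: 6.05 MHz, 7.15 MHz, 12.65 MHz, 13.75 MHz, 19.25 MHz.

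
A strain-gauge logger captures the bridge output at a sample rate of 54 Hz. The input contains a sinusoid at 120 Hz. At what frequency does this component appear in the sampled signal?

12 Hz

120 Hz mod fs = 12 Hz.
12 Hz ≤ fs/2 = 27 Hz, appears at 12 Hz.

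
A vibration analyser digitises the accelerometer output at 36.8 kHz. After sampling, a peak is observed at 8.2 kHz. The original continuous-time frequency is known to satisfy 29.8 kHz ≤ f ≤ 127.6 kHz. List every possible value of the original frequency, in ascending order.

Frequencies that alias to 8.2 kHz are k·fs ± 8.2 kHz for integer k ≥ 0.
k=0: 8.2 kHz.
k=1: 28.6 kHz, 45 kHz.
k=2: 65.4 kHz, 81.8 kHz.
k=3: 102.2 kHz, 118.6 kHz.
k=4: 139 kHz, 155.4 kHz.
Within [29.8 kHz, 127.6 kHz]: 45 kHz, 65.4 kHz, 81.8 kHz, 102.2 kHz, 118.6 kHz.

45 kHz, 65.4 kHz, 81.8 kHz, 102.2 kHz, 118.6 kHz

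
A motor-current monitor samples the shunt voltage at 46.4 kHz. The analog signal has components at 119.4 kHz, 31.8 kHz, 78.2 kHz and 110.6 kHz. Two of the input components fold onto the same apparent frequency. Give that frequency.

14.6 kHz

fs/2 = 23.2 kHz.
119.4 kHz mod fs = 26.6 kHz.
26.6 kHz > fs/2 = 23.2 kHz, folds to fs − 26.6 kHz = 19.8 kHz.
31.8 kHz > fs/2 = 23.2 kHz, folds to fs − 31.8 kHz = 14.6 kHz.
78.2 kHz mod fs = 31.8 kHz.
31.8 kHz > fs/2 = 23.2 kHz, folds to fs − 31.8 kHz = 14.6 kHz.
110.6 kHz mod fs = 17.8 kHz.
17.8 kHz ≤ fs/2 = 23.2 kHz, appears at 17.8 kHz.
31.8 kHz and 78.2 kHz both map to 14.6 kHz.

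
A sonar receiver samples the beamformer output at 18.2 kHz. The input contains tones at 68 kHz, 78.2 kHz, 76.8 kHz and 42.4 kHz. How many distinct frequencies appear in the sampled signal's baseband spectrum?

fs/2 = 9.1 kHz.
68 kHz mod fs = 13.4 kHz.
13.4 kHz > fs/2 = 9.1 kHz, folds to fs − 13.4 kHz = 4.8 kHz.
78.2 kHz mod fs = 5.4 kHz.
5.4 kHz ≤ fs/2 = 9.1 kHz, appears at 5.4 kHz.
76.8 kHz mod fs = 4 kHz.
4 kHz ≤ fs/2 = 9.1 kHz, appears at 4 kHz.
42.4 kHz mod fs = 6 kHz.
6 kHz ≤ fs/2 = 9.1 kHz, appears at 6 kHz.
Distinct values: {4 kHz, 4.8 kHz, 5.4 kHz, 6 kHz} → 4.

4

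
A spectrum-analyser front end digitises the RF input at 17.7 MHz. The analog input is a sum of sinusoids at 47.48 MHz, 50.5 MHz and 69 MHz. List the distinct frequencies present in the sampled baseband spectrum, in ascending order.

1.8 MHz, 2.6 MHz, 5.62 MHz

fs/2 = 8.85 MHz.
47.48 MHz mod fs = 12.08 MHz.
12.08 MHz > fs/2 = 8.85 MHz, folds to fs − 12.08 MHz = 5.62 MHz.
50.5 MHz mod fs = 15.1 MHz.
15.1 MHz > fs/2 = 8.85 MHz, folds to fs − 15.1 MHz = 2.6 MHz.
69 MHz mod fs = 15.9 MHz.
15.9 MHz > fs/2 = 8.85 MHz, folds to fs − 15.9 MHz = 1.8 MHz.
Distinct values: {1.8 MHz, 2.6 MHz, 5.62 MHz}.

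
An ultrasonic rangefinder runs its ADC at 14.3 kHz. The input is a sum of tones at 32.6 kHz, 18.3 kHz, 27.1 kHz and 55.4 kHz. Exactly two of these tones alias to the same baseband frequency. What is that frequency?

4 kHz

fs/2 = 7.15 kHz.
32.6 kHz mod fs = 4 kHz.
4 kHz ≤ fs/2 = 7.15 kHz, appears at 4 kHz.
18.3 kHz mod fs = 4 kHz.
4 kHz ≤ fs/2 = 7.15 kHz, appears at 4 kHz.
27.1 kHz mod fs = 12.8 kHz.
12.8 kHz > fs/2 = 7.15 kHz, folds to fs − 12.8 kHz = 1.5 kHz.
55.4 kHz mod fs = 12.5 kHz.
12.5 kHz > fs/2 = 7.15 kHz, folds to fs − 12.5 kHz = 1.8 kHz.
18.3 kHz and 32.6 kHz both map to 4 kHz.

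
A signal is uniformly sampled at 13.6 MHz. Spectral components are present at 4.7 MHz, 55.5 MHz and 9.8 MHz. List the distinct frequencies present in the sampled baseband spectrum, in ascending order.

fs/2 = 6.8 MHz.
4.7 MHz ≤ fs/2 = 6.8 MHz, passes unchanged.
55.5 MHz mod fs = 1.1 MHz.
1.1 MHz ≤ fs/2 = 6.8 MHz, appears at 1.1 MHz.
9.8 MHz > fs/2 = 6.8 MHz, folds to fs − 9.8 MHz = 3.8 MHz.
Distinct values: {1.1 MHz, 3.8 MHz, 4.7 MHz}.

1.1 MHz, 3.8 MHz, 4.7 MHz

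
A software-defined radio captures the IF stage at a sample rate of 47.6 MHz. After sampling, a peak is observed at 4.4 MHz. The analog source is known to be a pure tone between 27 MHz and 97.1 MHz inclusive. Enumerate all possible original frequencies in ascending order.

Frequencies that alias to 4.4 MHz are k·fs ± 4.4 MHz for integer k ≥ 0.
k=0: 4.4 MHz.
k=1: 43.2 MHz, 52 MHz.
k=2: 90.8 MHz, 99.6 MHz.
k=3: 138.4 MHz, 147.2 MHz.
Within [27 MHz, 97.1 MHz]: 43.2 MHz, 52 MHz, 90.8 MHz.

43.2 MHz, 52 MHz, 90.8 MHz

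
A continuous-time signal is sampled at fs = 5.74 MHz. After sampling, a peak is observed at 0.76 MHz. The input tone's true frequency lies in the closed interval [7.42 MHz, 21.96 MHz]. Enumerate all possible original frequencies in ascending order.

Frequencies that alias to 0.76 MHz are k·fs ± 0.76 MHz for integer k ≥ 0.
k=0: 0.76 MHz.
k=1: 4.98 MHz, 6.5 MHz.
k=2: 10.72 MHz, 12.24 MHz.
k=3: 16.46 MHz, 17.98 MHz.
k=4: 22.2 MHz, 23.72 MHz.
Within [7.42 MHz, 21.96 MHz]: 10.72 MHz, 12.24 MHz, 16.46 MHz, 17.98 MHz.

10.72 MHz, 12.24 MHz, 16.46 MHz, 17.98 MHz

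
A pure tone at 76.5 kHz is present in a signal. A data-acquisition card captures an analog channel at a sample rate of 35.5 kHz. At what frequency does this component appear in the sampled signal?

76.5 kHz mod fs = 5.5 kHz.
5.5 kHz ≤ fs/2 = 17.75 kHz, appears at 5.5 kHz.

5.5 kHz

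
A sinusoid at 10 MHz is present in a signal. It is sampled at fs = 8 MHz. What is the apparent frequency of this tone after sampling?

10 MHz mod fs = 2 MHz.
2 MHz ≤ fs/2 = 4 MHz, appears at 2 MHz.

2 MHz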